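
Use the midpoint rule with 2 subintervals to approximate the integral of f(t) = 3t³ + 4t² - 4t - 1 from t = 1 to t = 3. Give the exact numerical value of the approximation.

h = (3 − 1)/2 = 1.
Midpoints m₁,…,m₂ = 1.5, 2.5.
f(m₁)=12.125, f(m₂)=60.875.
h·[f(m₁) + f(m₂)] = 1·(73) = 73.

73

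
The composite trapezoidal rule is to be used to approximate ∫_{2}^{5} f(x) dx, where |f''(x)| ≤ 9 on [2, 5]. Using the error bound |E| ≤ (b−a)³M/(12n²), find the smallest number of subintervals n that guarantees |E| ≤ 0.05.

21

Need 243/(12n²) ≤ 0.05.
n² ≥ 243/(12·0.05) = 405 ⇒ n ≥ 20.1246, so the smallest n is 21.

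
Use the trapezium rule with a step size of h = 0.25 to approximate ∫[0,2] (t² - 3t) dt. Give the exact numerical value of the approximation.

-3.3125

h = (2 − 0)/8 = 0.25.
Nodes t₀,…,t₈ = 0, 0.25, 0.5, 0.75, 1, 1.25, 1.5, 1.75, 2.
f(t) = t² - 3t: f₀=0, f₁=-0.6875, f₂=-1.25, f₃=-1.6875, f₄=-2, f₅=-2.1875, f₆=-2.25, f₇=-2.1875, f₈=-2.
(h/2)·[f₀ + 2f₁ + 2f₂ + 2f₃ + 2f₄ + 2f₅ + 2f₆ + 2f₇ + f₈] = 0.125·(-26.5) = -3.3125.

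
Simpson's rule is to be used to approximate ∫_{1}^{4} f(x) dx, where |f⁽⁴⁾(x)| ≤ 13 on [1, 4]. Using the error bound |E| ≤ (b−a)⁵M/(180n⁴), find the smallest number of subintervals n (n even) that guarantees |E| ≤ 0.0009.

12

Need 3159/(180n⁴) ≤ 0.0009.
n⁴ ≥ 3159/(180·0.0009) = 19500 ⇒ n ≥ 11.8170, so the smallest even n is 12. (n must be even for Simpson's rule.)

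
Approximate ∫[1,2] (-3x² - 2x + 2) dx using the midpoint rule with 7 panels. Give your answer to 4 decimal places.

h = (2 − 1)/7 = 0.142857.
Midpoints m₁,…,m₇ = 1.071429, 1.214286, 1.357143, 1.5, 1.642857, 1.785714, 1.928571.
f(m₁)=-3.586735, f(m₂)=-4.852041, f(m₃)=-6.239796, f(m₄)=-7.75, f(m₅)=-9.382653, f(m₆)=-11.137755, f(m₇)=-13.015306.
h·[f(m₁) + f(m₂) + f(m₃) + f(m₄) + f(m₅) + f(m₆) + f(m₇)] = 0.142857·(-55.964286) = -7.9949.

-7.9949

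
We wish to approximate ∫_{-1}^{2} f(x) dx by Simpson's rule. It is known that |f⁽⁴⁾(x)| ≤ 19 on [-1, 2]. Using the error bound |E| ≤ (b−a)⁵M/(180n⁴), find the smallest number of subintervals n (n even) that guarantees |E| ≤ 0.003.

10

Need 4617/(180n⁴) ≤ 0.003.
n⁴ ≥ 4617/(180·0.003) = 8550 ⇒ n ≥ 9.6159, so the smallest even n is 10. (n must be even for Simpson's rule.)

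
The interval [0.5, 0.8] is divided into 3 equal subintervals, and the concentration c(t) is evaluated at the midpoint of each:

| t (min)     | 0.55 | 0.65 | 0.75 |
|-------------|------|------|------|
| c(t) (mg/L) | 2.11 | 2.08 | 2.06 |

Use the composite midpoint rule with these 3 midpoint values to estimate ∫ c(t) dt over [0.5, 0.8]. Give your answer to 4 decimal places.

h = 0.1, n = 3.
h·[y(m₁) + y(m₂) + y(m₃)] = 0.1·(6.25) = 0.6250.

0.6250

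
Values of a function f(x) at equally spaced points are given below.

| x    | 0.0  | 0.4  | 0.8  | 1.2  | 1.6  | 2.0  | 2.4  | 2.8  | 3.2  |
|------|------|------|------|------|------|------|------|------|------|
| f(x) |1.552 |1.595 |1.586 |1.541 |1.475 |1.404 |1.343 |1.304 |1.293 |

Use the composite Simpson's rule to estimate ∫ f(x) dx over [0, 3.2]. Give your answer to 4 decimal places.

h = 0.4, n = 8.
(h/3)·[y₀ + 4y₁ + 2y₂ + 4y₃ + 2y₄ + 4y₅ + 2y₆ + 4y₇ + y₈] = 0.133333·(35.029) = 4.6705.

4.6705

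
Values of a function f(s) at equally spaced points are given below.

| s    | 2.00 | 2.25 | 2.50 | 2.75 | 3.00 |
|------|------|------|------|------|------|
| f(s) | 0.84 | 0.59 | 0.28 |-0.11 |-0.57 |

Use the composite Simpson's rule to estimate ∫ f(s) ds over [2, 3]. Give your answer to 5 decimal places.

h = 0.25, n = 4.
(h/3)·[y₀ + 4y₁ + 2y₂ + 4y₃ + y₄] = 0.083333·(2.75) = 0.22917.

0.22917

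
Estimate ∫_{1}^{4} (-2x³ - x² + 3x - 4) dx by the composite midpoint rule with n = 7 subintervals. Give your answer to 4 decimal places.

h = (4 − 1)/7 = 0.428571.
Midpoints m₁,…,m₇ = 1.214286, 1.642857, 2.071429, 2.5, 2.928571, 3.357143, 3.785714.
f(m₁)=-5.412536, f(m₂)=-10.638484, f(m₃)=-19.852770, f(m₄)=-34, f(m₅)=-54.024781, f(m₆)=-80.871720, f(m₇)=-115.485423.
h·[f(m₁) + f(m₂) + f(m₃) + f(m₄) + f(m₅) + f(m₆) + f(m₇)] = 0.428571·(-320.285714) = -137.2653.

-137.2653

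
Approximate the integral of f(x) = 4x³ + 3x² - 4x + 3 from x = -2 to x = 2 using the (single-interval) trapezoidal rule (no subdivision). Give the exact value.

T = (b−a)/2 · [f(-2) + f(2)] = 2·[(-9) + 39] = 60.

60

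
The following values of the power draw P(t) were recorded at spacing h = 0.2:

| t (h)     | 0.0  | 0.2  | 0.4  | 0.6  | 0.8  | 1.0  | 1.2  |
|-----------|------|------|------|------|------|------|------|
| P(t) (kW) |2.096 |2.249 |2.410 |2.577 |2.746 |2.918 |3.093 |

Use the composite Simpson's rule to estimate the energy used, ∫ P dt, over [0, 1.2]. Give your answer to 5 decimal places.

3.09847

h = 0.2, n = 6.
(h/3)·[y₀ + 4y₁ + 2y₂ + 4y₃ + 2y₄ + 4y₅ + y₆] = 0.066667·(46.477) = 3.09847.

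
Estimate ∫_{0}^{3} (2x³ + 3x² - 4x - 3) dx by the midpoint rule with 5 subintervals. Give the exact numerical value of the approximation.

39.42

h = (3 − 0)/5 = 0.6.
Midpoints m₁,…,m₅ = 0.3, 0.9, 1.5, 2.1, 2.7.
f(m₁)=-3.876, f(m₂)=-2.712, f(m₃)=4.5, f(m₄)=20.352, f(m₅)=47.436.
h·[f(m₁) + f(m₂) + f(m₃) + f(m₄) + f(m₅)] = 0.6·(65.7) = 39.42.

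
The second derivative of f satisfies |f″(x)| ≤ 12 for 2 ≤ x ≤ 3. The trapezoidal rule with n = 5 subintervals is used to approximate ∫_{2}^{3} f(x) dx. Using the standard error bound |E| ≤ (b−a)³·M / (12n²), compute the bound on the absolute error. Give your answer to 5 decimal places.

|E| ≤ (1)³·12 / (12·5²) = 12/300 = 0.04000.

0.04000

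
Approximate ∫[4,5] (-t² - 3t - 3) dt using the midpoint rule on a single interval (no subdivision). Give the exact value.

-36.75

M = (b−a)·f(4.5) = 1·(-36.75) = -36.75.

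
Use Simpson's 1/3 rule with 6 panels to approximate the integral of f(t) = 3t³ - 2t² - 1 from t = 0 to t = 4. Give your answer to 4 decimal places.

h = (4 − 0)/6 = 0.666667.
Nodes t₀,…,t₆ = 0, 0.666667, 1.333333, 2, 2.666667, 3.333333, 4.
f(t) = 3t³ - 2t² - 1: f₀=-1, f₁=-1, f₂=2.555556, f₃=15, f₄=41.666667, f₅=87.888889, f₆=159.
(h/3)·[f₀ + 4f₁ + 2f₂ + 4f₃ + 2f₄ + 4f₅ + f₆] = 0.222222·(654) = 145.3333.

145.3333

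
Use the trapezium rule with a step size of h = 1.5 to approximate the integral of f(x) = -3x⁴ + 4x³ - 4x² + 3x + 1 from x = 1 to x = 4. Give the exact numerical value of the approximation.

h = (4 − 1)/2 = 1.5.
Nodes x₀,…,x₂ = 1, 2.5, 4.
f(x) = -3x⁴ + 4x³ - 4x² + 3x + 1: f₀=1, f₁=-71.1875, f₂=-563.
(h/2)·[f₀ + 2f₁ + f₂] = 0.75·(-704.375) = -528.28125.

-528.28125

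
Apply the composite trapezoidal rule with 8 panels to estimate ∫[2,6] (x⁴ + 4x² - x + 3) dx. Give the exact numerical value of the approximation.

1840.125

h = (6 − 2)/8 = 0.5.
Nodes x₀,…,x₈ = 2, 2.5, 3, 3.5, 4, 4.5, 5, 5.5, 6.
f(x) = x⁴ + 4x² - x + 3: f₀=33, f₁=64.5625, f₂=117, f₃=198.5625, f₄=319, f₅=489.5625, f₆=723, f₇=1033.5625, f₈=1437.
(h/2)·[f₀ + 2f₁ + 2f₂ + 2f₃ + 2f₄ + 2f₅ + 2f₆ + 2f₇ + f₈] = 0.25·(7360.5) = 1840.125.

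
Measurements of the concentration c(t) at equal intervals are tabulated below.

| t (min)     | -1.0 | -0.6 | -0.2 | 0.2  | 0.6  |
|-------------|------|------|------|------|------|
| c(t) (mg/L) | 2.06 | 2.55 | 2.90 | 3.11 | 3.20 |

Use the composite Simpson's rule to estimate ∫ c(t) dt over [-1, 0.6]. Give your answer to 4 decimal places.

h = 0.4, n = 4.
(h/3)·[y₀ + 4y₁ + 2y₂ + 4y₃ + y₄] = 0.133333·(33.70) = 4.4933.

4.4933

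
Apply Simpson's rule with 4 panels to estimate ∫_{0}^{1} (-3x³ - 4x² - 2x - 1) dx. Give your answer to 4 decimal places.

-4.0833

h = (1 − 0)/4 = 0.25.
Nodes x₀,…,x₄ = 0, 0.25, 0.5, 0.75, 1.
f(x) = -3x³ - 4x² - 2x - 1: f₀=-1, f₁=-1.796875, f₂=-3.375, f₃=-6.015625, f₄=-10.
(h/3)·[f₀ + 4f₁ + 2f₂ + 4f₃ + f₄] = 0.083333·(-49) = -4.0833.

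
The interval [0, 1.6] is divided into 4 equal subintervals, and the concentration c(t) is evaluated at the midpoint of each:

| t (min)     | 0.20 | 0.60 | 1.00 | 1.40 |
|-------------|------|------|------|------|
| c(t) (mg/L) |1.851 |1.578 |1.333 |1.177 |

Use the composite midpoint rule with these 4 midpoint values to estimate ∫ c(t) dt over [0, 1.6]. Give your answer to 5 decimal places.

2.37560

h = 0.4, n = 4.
h·[y(m₁) + y(m₂) + y(m₃) + y(m₄)] = 0.4·(5.939) = 2.37560.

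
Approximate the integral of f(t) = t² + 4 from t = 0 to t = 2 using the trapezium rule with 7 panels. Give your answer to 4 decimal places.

h = (2 − 0)/7 = 0.285714.
Nodes t₀,…,t₇ = 0, 0.285714, 0.571429, 0.857143, 1.142857, 1.428571, 1.714286, 2.
f(t) = t² + 4: f₀=4, f₁=4.081633, f₂=4.326531, f₃=4.734694, f₄=5.306122, f₅=6.040816, f₆=6.938776, f₇=8.
(h/2)·[f₀ + 2f₁ + 2f₂ + 2f₃ + 2f₄ + 2f₅ + 2f₆ + f₇] = 0.142857·(74.857143) = 10.6939.

10.6939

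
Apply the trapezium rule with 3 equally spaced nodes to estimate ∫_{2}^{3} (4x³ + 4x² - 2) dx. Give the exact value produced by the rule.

h = (3 − 2)/2 = 0.5.
Nodes x₀,…,x₂ = 2, 2.5, 3.
f(x) = 4x³ + 4x² - 2: f₀=46, f₁=85.5, f₂=142.
(h/2)·[f₀ + 2f₁ + f₂] = 0.25·(359) = 89.75.

89.75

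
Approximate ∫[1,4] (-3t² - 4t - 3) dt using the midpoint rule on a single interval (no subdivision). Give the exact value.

-95.25

M = (b−a)·f(2.5) = 3·(-31.75) = -95.25.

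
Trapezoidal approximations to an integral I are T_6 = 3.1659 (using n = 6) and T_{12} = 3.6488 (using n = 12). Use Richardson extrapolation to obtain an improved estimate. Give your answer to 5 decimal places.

R = (4·T_{12} − T_6) / 3 = (4·3.6488 − 3.1659)/3 = (11.4293)/3 = 3.80977.

3.80977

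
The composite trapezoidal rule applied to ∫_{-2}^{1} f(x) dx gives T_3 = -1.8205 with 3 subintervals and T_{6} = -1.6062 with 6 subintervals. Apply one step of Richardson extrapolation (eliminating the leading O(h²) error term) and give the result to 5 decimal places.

R = (4·T_{6} − T_3) / 3 = (4·(-1.6062) − (-1.8205))/3 = (-4.6043)/3 = -1.53477.

-1.53477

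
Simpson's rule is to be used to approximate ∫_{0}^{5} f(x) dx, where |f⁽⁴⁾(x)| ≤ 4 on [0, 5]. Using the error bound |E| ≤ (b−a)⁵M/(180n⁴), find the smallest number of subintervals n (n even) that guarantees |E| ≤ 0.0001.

30

Need 12500/(180n⁴) ≤ 0.0001.
n⁴ ≥ 12500/(180·0.0001) = 694444 ⇒ n ≥ 28.8675, so the smallest even n is 30. (n must be even for Simpson's rule.)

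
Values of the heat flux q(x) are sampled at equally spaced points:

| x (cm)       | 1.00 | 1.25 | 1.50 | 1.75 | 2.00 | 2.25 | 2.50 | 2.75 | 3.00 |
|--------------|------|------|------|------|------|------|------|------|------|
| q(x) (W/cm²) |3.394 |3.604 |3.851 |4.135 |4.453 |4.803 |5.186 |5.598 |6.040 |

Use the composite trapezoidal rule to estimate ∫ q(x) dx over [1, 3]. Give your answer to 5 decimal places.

h = 0.25, n = 8.
(h/2)·[y₀ + 2y₁ + 2y₂ + 2y₃ + 2y₄ + 2y₅ + 2y₆ + 2y₇ + y₈] = 0.125·(72.694) = 9.08675.

9.08675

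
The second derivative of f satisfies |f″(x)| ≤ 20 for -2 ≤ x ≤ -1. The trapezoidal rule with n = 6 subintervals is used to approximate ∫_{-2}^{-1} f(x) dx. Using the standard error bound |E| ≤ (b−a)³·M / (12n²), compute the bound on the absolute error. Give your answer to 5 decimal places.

0.04630

|E| ≤ (1)³·20 / (12·6²) = 20/432 = 0.04630.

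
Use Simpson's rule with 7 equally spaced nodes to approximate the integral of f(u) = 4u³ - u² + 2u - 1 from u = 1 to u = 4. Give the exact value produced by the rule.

h = (4 − 1)/6 = 0.5.
Nodes u₀,…,u₆ = 1, 1.5, 2, 2.5, 3, 3.5, 4.
f(u) = 4u³ - u² + 2u - 1: f₀=4, f₁=13.25, f₂=31, f₃=60.25, f₄=104, f₅=165.25, f₆=247.
(h/3)·[f₀ + 4f₁ + 2f₂ + 4f₃ + 2f₄ + 4f₅ + f₆] = 0.166667·(1476) = 246.

246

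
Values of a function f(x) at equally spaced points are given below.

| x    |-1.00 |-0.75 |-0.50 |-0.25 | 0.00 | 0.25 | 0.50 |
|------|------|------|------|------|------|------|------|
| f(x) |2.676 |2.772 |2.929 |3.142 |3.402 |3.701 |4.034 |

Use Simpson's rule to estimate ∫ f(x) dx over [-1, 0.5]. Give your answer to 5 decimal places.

4.81933

h = 0.25, n = 6.
(h/3)·[y₀ + 4y₁ + 2y₂ + 4y₃ + 2y₄ + 4y₅ + y₆] = 0.083333·(57.832) = 4.81933.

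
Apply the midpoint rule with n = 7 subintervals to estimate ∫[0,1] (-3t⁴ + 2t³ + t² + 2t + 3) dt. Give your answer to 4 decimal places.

4.2367

h = (1 − 0)/7 = 0.142857.
Midpoints m₁,…,m₇ = 0.071429, 0.214286, 0.357143, 0.5, 0.642857, 0.785714, 0.928571.
f(m₁)=3.148610, f(m₂)=3.487844, f(m₃)=3.884137, f(m₄)=4.3125, f(m₅)=4.717956, f(m₆)=5.015540, f(m₇)=5.090301.
h·[f(m₁) + f(m₂) + f(m₃) + f(m₄) + f(m₅) + f(m₆) + f(m₇)] = 0.142857·(29.656888) = 4.2367.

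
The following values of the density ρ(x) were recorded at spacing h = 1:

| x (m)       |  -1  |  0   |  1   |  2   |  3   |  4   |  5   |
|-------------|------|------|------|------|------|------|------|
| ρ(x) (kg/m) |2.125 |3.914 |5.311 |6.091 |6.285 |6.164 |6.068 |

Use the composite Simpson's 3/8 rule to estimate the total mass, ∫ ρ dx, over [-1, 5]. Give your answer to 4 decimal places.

h = 1, n = 6.
(3h/8)·[y₀ + 3y₁ + 3y₂ + 2y₃ + 3y₄ + 3y₅ + y₆] = 0.375·(85.397) = 32.0239.

32.0239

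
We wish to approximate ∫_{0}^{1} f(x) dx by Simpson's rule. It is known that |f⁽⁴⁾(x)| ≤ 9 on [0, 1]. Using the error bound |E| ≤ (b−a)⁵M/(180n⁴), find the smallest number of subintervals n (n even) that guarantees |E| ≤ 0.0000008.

16

Need 9/(180n⁴) ≤ 0.0000008.
n⁴ ≥ 9/(180·0.0000008) = 62500 ⇒ n ≥ 15.8114, so the smallest even n is 16. (n must be even for Simpson's rule.)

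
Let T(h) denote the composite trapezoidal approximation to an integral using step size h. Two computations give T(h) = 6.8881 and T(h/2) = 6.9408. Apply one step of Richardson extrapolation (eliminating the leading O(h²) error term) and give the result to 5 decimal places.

R = (4·T(h/2) − T(h)) / 3 = (4·6.9408 − 6.8881)/3 = (20.8751)/3 = 6.95837.

6.95837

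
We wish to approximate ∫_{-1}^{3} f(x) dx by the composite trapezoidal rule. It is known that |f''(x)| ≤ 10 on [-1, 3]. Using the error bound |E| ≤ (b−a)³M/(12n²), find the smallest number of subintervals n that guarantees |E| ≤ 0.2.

Need 640/(12n²) ≤ 0.2.
n² ≥ 640/(12·0.2) = 266.667 ⇒ n ≥ 16.3299, so the smallest n is 17.

17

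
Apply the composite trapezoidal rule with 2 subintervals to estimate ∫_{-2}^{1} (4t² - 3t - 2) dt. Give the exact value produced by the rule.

h = (1 − (-2))/2 = 1.5.
Nodes t₀,…,t₂ = -2, -0.5, 1.
f(t) = 4t² - 3t - 2: f₀=20, f₁=0.5, f₂=-1.
(h/2)·[f₀ + 2f₁ + f₂] = 0.75·(20) = 15.

15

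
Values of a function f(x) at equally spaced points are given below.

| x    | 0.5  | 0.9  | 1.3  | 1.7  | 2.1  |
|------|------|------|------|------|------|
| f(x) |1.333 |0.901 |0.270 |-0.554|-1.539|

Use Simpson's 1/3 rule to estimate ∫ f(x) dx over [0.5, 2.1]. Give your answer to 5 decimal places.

h = 0.4, n = 4.
(h/3)·[y₀ + 4y₁ + 2y₂ + 4y₃ + y₄] = 0.133333·(1.722) = 0.22960.

0.22960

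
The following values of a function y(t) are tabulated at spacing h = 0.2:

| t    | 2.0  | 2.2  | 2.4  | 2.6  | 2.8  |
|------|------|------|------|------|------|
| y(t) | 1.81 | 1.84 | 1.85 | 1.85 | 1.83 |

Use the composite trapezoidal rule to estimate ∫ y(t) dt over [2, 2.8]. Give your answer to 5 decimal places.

1.47200

h = 0.2, n = 4.
(h/2)·[y₀ + 2y₁ + 2y₂ + 2y₃ + y₄] = 0.1·(14.72) = 1.47200.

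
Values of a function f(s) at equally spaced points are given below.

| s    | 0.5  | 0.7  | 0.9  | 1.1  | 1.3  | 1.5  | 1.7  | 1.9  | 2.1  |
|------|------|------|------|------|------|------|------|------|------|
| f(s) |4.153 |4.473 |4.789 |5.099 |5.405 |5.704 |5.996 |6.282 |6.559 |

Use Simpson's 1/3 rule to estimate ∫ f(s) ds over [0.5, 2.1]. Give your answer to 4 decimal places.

h = 0.2, n = 8.
(h/3)·[y₀ + 4y₁ + 2y₂ + 4y₃ + 2y₄ + 4y₅ + 2y₆ + 4y₇ + y₈] = 0.066667·(129.324) = 8.6216.

8.6216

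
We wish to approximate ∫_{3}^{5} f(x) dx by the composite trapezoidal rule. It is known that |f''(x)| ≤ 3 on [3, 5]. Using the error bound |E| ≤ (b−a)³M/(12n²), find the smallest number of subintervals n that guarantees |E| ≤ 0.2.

Need 24/(12n²) ≤ 0.2.
n² ≥ 24/(12·0.2) = 10 ⇒ n ≥ 3.1623, so the smallest n is 4.

4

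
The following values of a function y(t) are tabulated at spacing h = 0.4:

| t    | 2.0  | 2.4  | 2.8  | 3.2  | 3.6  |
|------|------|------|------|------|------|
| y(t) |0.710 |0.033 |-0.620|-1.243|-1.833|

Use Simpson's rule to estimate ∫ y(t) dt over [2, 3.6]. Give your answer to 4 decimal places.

-0.9604

h = 0.4, n = 4.
(h/3)·[y₀ + 4y₁ + 2y₂ + 4y₃ + y₄] = 0.133333·(-7.203) = -0.9604.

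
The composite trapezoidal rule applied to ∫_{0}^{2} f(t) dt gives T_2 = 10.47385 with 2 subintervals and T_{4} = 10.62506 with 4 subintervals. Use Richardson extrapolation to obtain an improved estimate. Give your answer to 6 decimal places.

10.675463

R = (4·T_{4} − T_2) / 3 = (4·10.62506 − 10.47385)/3 = (32.02639)/3 = 10.675463.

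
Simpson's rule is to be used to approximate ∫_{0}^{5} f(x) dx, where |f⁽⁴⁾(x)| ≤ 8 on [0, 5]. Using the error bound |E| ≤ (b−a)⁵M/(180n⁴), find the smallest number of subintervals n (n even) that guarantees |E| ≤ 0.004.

14

Need 25000/(180n⁴) ≤ 0.004.
n⁴ ≥ 25000/(180·0.004) = 34722.2 ⇒ n ≥ 13.6506, so the smallest even n is 14. (n must be even for Simpson's rule.)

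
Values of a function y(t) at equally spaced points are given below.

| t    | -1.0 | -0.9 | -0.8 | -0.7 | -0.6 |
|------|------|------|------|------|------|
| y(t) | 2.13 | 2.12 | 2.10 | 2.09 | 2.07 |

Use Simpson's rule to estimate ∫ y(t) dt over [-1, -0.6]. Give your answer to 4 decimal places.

h = 0.1, n = 4.
(h/3)·[y₀ + 4y₁ + 2y₂ + 4y₃ + y₄] = 0.033333·(25.24) = 0.8413.

0.8413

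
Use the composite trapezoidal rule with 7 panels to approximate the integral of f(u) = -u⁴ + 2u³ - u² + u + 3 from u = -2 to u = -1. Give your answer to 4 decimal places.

h = (-1 − (-2))/7 = 0.142857.
Nodes u₀,…,u₇ = -2, -1.857143, -1.714286, -1.571429, -1.428571, -1.285714, -1.142857, -1.
f(u) = -u⁴ + 2u³ - u² + u + 3: f₀=-35, f₁=-27.012078, f₂=-20.365264, f₃=-14.899625, f₄=-10.465223, f₅=-6.922116, f₆=-4.140358, f₇=-2.
(h/2)·[f₀ + 2f₁ + 2f₂ + 2f₃ + 2f₄ + 2f₅ + 2f₆ + f₇] = 0.071429·(-204.609329) = -14.6150.

-14.6150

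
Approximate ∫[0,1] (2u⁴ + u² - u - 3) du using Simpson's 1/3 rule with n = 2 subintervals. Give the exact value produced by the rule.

h = (1 − 0)/2 = 0.5.
Nodes u₀,…,u₂ = 0, 0.5, 1.
f(u) = 2u⁴ + u² - u - 3: f₀=-3, f₁=-3.125, f₂=-1.
(h/3)·[f₀ + 4f₁ + f₂] = 0.166667·(-16.5) = -2.75.

-2.75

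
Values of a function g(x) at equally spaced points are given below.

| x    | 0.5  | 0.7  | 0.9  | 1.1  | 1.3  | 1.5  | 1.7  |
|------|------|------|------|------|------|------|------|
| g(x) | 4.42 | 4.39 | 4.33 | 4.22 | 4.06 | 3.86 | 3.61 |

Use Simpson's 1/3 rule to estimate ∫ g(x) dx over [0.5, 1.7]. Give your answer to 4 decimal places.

h = 0.2, n = 6.
(h/3)·[y₀ + 4y₁ + 2y₂ + 4y₃ + 2y₄ + 4y₅ + y₆] = 0.066667·(74.69) = 4.9793.

4.9793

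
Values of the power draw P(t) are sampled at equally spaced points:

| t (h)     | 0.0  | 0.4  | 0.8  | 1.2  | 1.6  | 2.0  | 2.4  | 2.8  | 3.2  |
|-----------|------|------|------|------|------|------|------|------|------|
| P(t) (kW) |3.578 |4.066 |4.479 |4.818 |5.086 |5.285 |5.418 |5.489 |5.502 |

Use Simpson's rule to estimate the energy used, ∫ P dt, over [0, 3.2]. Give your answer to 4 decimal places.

h = 0.4, n = 8.
(h/3)·[y₀ + 4y₁ + 2y₂ + 4y₃ + 2y₄ + 4y₅ + 2y₆ + 4y₇ + y₈] = 0.133333·(117.678) = 15.6904.

15.6904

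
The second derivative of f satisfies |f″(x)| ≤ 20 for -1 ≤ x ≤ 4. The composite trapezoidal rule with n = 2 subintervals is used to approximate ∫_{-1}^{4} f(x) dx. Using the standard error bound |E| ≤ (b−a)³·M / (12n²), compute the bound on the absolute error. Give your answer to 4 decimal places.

52.0833

|E| ≤ (5)³·20 / (12·2²) = 2500/48 = 52.0833.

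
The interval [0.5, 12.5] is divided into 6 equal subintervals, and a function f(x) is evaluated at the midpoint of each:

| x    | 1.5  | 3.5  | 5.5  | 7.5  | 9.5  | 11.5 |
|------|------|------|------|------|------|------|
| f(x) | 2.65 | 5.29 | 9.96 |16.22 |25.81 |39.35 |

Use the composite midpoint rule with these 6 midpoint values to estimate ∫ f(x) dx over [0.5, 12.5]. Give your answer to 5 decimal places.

h = 2, n = 6.
h·[y(m₁) + y(m₂) + y(m₃) + y(m₄) + y(m₅) + y(m₆)] = 2·(99.28) = 198.56000.

198.56000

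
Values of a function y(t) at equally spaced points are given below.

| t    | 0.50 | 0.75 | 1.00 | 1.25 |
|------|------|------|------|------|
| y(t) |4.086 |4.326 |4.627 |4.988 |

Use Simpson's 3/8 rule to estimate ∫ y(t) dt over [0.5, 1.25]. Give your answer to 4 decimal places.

3.3687

h = 0.25, n = 3.
(3h/8)·[y₀ + 3y₁ + 3y₂ + y₃] = 0.09375·(35.933) = 3.3687.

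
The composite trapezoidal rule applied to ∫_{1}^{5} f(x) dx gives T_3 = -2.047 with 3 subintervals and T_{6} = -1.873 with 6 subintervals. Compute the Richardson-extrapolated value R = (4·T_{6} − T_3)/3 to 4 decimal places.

R = (4·T_{6} − T_3) / 3 = (4·(-1.873) − (-2.047))/3 = (-5.445)/3 = -1.8150.

-1.8150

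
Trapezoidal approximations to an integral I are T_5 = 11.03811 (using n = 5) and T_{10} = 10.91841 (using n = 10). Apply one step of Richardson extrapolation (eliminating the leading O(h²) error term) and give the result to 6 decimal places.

R = (4·T_{10} − T_5) / 3 = (4·10.91841 − 11.03811)/3 = (32.63553)/3 = 10.878510.

10.878510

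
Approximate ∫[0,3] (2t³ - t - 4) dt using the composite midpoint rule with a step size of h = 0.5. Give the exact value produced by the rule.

h = (3 − 0)/6 = 0.5.
Midpoints m₁,…,m₆ = 0.25, 0.75, 1.25, 1.75, 2.25, 2.75.
f(m₁)=-4.21875, f(m₂)=-3.90625, f(m₃)=-1.34375, f(m₄)=4.96875, f(m₅)=16.53125, f(m₆)=34.84375.
h·[f(m₁) + f(m₂) + f(m₃) + f(m₄) + f(m₅) + f(m₆)] = 0.5·(46.875) = 23.4375.

23.4375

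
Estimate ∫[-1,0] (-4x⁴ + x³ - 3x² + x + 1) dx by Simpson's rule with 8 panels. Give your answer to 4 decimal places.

-1.5501

h = (0 − (-1))/8 = 0.125.
Nodes x₀,…,x₈ = -1, -0.875, -0.75, -0.625, -0.5, -0.375, -0.25, -0.125, 0.
f(x) = -4x⁴ + x³ - 3x² + x + 1: f₀=-8, f₁=-5.1865234375, f₂=-3.125, f₃=-1.6513671875, f₄=-0.625, f₅=0.0712890625, f₆=0.53125, f₇=0.8251953125, f₈=1.
(h/3)·[f₀ + 4f₁ + 2f₂ + 4f₃ + 2f₄ + 4f₅ + 2f₆ + 4f₇ + f₈] = 0.041667·(-37.203125) = -1.5501.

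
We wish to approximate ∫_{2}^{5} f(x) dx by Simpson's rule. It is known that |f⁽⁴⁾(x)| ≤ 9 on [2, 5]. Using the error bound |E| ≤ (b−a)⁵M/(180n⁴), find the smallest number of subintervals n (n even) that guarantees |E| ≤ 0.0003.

16

Need 2187/(180n⁴) ≤ 0.0003.
n⁴ ≥ 2187/(180·0.0003) = 40500 ⇒ n ≥ 14.1861, so the smallest even n is 16. (n must be even for Simpson's rule.)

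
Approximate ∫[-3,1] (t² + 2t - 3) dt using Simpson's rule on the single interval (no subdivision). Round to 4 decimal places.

S = (b−a)/6 · [f(-3) + 4f(-1) + f(1)] = 0.666667·[0 + 4·(-4) + 0] = -10.6667.

-10.6667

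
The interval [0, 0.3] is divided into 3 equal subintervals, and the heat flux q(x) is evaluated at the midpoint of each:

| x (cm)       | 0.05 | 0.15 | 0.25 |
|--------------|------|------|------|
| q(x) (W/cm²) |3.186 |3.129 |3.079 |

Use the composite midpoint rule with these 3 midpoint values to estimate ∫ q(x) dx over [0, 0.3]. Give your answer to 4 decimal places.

h = 0.1, n = 3.
h·[y(m₁) + y(m₂) + y(m₃)] = 0.1·(9.394) = 0.9394.

0.9394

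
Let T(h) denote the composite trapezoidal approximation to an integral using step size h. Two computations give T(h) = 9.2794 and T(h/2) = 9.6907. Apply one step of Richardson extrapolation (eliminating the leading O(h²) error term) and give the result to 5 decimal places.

9.82780

R = (4·T(h/2) − T(h)) / 3 = (4·9.6907 − 9.2794)/3 = (29.4834)/3 = 9.82780.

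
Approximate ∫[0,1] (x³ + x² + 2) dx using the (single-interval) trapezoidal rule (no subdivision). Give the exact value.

T = (b−a)/2 · [f(0) + f(1)] = 0.5·[2 + 4] = 3.

3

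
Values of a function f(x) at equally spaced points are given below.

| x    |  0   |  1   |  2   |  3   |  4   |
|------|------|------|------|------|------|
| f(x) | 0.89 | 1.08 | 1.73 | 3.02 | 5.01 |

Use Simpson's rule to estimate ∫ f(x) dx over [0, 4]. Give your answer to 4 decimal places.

8.5867

h = 1, n = 4.
(h/3)·[y₀ + 4y₁ + 2y₂ + 4y₃ + y₄] = 0.333333·(25.76) = 8.5867.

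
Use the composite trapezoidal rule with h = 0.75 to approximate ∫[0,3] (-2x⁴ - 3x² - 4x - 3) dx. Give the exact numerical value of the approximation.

-162.10546875

h = (3 − 0)/4 = 0.75.
Nodes x₀,…,x₄ = 0, 0.75, 1.5, 2.25, 3.
f(x) = -2x⁴ - 3x² - 4x - 3: f₀=-3, f₁=-8.3203125, f₂=-25.875, f₃=-78.4453125, f₄=-204.
(h/2)·[f₀ + 2f₁ + 2f₂ + 2f₃ + f₄] = 0.375·(-432.28125) = -162.10546875.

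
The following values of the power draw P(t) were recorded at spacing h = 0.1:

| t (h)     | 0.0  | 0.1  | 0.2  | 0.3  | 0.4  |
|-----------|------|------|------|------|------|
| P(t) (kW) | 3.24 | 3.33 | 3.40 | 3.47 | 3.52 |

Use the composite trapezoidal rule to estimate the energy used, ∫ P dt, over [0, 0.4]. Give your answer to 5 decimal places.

h = 0.1, n = 4.
(h/2)·[y₀ + 2y₁ + 2y₂ + 2y₃ + y₄] = 0.05·(27.16) = 1.35800.

1.35800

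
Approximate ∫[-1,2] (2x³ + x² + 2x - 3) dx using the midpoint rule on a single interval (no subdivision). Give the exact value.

M = (b−a)·f(0.5) = 3·(-1.5) = -4.5.

-4.5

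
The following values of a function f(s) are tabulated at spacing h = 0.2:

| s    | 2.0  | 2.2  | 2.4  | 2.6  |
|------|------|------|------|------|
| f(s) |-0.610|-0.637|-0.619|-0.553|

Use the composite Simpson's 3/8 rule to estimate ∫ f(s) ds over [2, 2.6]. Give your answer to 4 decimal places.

-0.3698

h = 0.2, n = 3.
(3h/8)·[y₀ + 3y₁ + 3y₂ + y₃] = 0.075·(-4.931) = -0.3698.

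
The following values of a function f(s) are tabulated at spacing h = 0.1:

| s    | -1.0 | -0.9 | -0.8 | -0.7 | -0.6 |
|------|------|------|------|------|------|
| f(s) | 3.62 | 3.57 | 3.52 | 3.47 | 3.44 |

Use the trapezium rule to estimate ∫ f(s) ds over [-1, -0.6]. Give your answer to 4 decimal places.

h = 0.1, n = 4.
(h/2)·[y₀ + 2y₁ + 2y₂ + 2y₃ + y₄] = 0.05·(28.18) = 1.4090.

1.4090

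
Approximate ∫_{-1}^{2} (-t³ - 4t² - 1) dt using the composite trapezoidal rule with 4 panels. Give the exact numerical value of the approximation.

h = (2 − (-1))/4 = 0.75.
Nodes t₀,…,t₄ = -1, -0.25, 0.5, 1.25, 2.
f(t) = -t³ - 4t² - 1: f₀=-4, f₁=-1.234375, f₂=-2.125, f₃=-9.203125, f₄=-25.
(h/2)·[f₀ + 2f₁ + 2f₂ + 2f₃ + f₄] = 0.375·(-54.125) = -20.296875.

-20.296875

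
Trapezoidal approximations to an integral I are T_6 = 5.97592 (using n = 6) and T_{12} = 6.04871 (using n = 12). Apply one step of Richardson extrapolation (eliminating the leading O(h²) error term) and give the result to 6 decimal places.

6.072973

R = (4·T_{12} − T_6) / 3 = (4·6.04871 − 5.97592)/3 = (18.21892)/3 = 6.072973.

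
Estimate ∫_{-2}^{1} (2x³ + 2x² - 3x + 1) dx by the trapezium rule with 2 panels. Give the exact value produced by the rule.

h = (1 − (-2))/2 = 1.5.
Nodes x₀,…,x₂ = -2, -0.5, 1.
f(x) = 2x³ + 2x² - 3x + 1: f₀=-1, f₁=2.75, f₂=2.
(h/2)·[f₀ + 2f₁ + f₂] = 0.75·(6.5) = 4.875.

4.875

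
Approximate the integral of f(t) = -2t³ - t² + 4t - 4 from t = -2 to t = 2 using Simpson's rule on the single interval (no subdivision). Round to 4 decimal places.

S = (b−a)/6 · [f(-2) + 4f(0) + f(2)] = 0.666667·[0 + 4·(-4) + (-16)] = -21.3333.

-21.3333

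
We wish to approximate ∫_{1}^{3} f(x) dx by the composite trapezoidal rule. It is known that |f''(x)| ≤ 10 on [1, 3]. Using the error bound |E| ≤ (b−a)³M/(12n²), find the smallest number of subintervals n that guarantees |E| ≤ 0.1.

Need 80/(12n²) ≤ 0.1.
n² ≥ 80/(12·0.1) = 66.6667 ⇒ n ≥ 8.1650, so the smallest n is 9.

9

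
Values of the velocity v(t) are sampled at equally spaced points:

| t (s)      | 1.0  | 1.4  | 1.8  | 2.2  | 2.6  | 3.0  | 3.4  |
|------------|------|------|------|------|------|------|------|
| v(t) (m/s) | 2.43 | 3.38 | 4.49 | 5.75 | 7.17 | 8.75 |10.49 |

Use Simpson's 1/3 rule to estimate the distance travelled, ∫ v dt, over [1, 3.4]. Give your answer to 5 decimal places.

14.36800

h = 0.4, n = 6.
(h/3)·[y₀ + 4y₁ + 2y₂ + 4y₃ + 2y₄ + 4y₅ + y₆] = 0.133333·(107.76) = 14.36800.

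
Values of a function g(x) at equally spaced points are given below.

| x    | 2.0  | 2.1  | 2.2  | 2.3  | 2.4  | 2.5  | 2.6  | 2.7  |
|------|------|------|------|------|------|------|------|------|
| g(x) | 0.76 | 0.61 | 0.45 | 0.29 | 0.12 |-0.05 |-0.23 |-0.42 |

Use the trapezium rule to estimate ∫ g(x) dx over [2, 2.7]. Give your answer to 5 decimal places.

h = 0.1, n = 7.
(h/2)·[y₀ + 2y₁ + 2y₂ + 2y₃ + 2y₄ + 2y₅ + 2y₆ + y₇] = 0.05·(2.72) = 0.13600.

0.13600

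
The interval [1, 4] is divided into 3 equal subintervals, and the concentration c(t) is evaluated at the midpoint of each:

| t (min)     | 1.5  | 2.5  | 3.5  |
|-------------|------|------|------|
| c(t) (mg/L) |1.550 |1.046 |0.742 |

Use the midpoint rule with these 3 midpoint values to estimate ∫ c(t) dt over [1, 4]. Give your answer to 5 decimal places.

3.33800

h = 1, n = 3.
h·[y(m₁) + y(m₂) + y(m₃)] = 1·(3.338) = 3.33800.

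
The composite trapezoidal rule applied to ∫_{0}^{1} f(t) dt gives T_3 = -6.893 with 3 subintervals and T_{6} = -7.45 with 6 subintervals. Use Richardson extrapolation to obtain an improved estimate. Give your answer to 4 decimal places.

R = (4·T_{6} − T_3) / 3 = (4·(-7.45) − (-6.893))/3 = (-22.907)/3 = -7.6357.

-7.6357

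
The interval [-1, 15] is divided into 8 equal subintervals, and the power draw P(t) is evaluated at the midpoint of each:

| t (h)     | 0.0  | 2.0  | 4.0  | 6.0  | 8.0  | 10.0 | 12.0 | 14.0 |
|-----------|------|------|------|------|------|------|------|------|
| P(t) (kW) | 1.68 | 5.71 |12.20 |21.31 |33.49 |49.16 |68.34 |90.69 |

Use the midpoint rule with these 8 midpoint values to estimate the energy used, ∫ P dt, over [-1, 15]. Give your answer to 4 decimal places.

h = 2, n = 8.
h·[y(m₁) + y(m₂) + y(m₃) + y(m₄) + y(m₅) + y(m₆) + y(m₇) + y(m₈)] = 2·(282.58) = 565.1600.

565.1600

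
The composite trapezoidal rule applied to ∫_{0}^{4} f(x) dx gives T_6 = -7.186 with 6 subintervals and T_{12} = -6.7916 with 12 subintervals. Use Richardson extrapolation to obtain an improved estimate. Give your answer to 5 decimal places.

R = (4·T_{12} − T_6) / 3 = (4·(-6.7916) − (-7.186))/3 = (-19.9804)/3 = -6.66013.

-6.66013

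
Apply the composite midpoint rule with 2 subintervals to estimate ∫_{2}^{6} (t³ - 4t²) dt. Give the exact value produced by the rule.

32

h = (6 − 2)/2 = 2.
Midpoints m₁,…,m₂ = 3, 5.
f(m₁)=-9, f(m₂)=25.
h·[f(m₁) + f(m₂)] = 2·(16) = 32.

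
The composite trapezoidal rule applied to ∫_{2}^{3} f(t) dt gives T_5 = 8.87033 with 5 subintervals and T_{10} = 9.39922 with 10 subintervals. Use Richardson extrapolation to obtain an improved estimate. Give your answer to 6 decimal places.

R = (4·T_{10} − T_5) / 3 = (4·9.39922 − 8.87033)/3 = (28.72655)/3 = 9.575517.

9.575517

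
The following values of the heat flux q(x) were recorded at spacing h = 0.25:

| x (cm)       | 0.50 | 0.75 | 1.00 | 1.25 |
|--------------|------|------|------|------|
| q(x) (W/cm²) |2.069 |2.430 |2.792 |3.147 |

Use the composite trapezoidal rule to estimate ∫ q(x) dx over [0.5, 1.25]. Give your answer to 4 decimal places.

h = 0.25, n = 3.
(h/2)·[y₀ + 2y₁ + 2y₂ + y₃] = 0.125·(15.660) = 1.9575.

1.9575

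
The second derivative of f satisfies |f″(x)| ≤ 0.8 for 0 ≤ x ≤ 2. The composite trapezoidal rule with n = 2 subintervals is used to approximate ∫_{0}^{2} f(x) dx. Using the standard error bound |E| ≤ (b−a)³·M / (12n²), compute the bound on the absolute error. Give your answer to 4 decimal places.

0.1333

|E| ≤ (2)³·0.8 / (12·2²) = 6.4/48 = 0.1333.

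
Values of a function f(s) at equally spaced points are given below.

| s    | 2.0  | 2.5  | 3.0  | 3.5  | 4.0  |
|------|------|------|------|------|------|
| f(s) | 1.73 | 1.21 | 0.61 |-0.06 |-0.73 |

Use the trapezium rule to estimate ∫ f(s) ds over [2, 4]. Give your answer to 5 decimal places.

h = 0.5, n = 4.
(h/2)·[y₀ + 2y₁ + 2y₂ + 2y₃ + y₄] = 0.25·(4.52) = 1.13000.

1.13000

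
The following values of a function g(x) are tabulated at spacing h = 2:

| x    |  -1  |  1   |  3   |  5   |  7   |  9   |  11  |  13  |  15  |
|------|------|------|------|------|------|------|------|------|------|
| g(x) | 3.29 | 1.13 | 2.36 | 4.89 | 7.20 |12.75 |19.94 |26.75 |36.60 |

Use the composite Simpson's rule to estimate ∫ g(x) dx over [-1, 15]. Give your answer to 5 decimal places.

h = 2, n = 8.
(h/3)·[y₀ + 4y₁ + 2y₂ + 4y₃ + 2y₄ + 4y₅ + 2y₆ + 4y₇ + y₈] = 0.666667·(280.97) = 187.31333.

187.31333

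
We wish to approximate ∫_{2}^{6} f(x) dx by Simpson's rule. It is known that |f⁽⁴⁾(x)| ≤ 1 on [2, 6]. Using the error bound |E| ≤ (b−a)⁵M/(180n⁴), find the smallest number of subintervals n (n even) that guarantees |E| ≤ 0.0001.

16

Need 1024/(180n⁴) ≤ 0.0001.
n⁴ ≥ 1024/(180·0.0001) = 56888.9 ⇒ n ≥ 15.4439, so the smallest even n is 16. (n must be even for Simpson's rule.)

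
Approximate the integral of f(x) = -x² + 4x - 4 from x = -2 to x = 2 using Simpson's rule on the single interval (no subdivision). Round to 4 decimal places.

-21.3333

S = (b−a)/6 · [f(-2) + 4f(0) + f(2)] = 0.666667·[(-16) + 4·(-4) + 0] = -21.3333.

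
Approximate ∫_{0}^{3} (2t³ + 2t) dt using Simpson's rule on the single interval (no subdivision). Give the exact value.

49.5

S = (b−a)/6 · [f(0) + 4f(1.5) + f(3)] = 0.5·[0 + 4·9.75 + 60] = 49.5.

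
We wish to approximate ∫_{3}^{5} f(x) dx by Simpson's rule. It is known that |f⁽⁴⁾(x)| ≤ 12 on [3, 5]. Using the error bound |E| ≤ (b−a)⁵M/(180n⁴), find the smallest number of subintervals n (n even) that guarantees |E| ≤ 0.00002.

Need 384/(180n⁴) ≤ 0.00002.
n⁴ ≥ 384/(180·0.00002) = 106667 ⇒ n ≥ 18.0720, so the smallest even n is 20. (n must be even for Simpson's rule.)

20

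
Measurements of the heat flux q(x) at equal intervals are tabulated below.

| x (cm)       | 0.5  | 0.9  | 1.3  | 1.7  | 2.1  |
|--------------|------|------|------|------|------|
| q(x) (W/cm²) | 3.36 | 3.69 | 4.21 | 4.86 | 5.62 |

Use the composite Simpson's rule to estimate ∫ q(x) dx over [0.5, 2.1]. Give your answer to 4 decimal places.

h = 0.4, n = 4.
(h/3)·[y₀ + 4y₁ + 2y₂ + 4y₃ + y₄] = 0.133333·(51.60) = 6.8800.

6.8800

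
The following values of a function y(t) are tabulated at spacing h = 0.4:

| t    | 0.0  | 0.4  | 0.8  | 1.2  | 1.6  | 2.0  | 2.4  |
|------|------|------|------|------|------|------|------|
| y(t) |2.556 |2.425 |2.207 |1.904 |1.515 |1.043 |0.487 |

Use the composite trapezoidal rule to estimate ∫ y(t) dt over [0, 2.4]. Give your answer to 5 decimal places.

h = 0.4, n = 6.
(h/2)·[y₀ + 2y₁ + 2y₂ + 2y₃ + 2y₄ + 2y₅ + y₆] = 0.2·(21.231) = 4.24620.

4.24620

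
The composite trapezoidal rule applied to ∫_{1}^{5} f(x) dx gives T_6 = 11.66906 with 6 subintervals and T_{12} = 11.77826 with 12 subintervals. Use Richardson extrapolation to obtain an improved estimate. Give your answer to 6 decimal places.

R = (4·T_{12} − T_6) / 3 = (4·11.77826 − 11.66906)/3 = (35.44398)/3 = 11.814660.

11.814660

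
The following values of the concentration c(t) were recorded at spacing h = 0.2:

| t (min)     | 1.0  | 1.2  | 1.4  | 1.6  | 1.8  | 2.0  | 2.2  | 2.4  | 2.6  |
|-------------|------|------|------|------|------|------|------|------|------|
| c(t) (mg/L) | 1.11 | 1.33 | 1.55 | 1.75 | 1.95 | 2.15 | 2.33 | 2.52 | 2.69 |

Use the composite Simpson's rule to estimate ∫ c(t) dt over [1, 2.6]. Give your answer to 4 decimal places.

h = 0.2, n = 8.
(h/3)·[y₀ + 4y₁ + 2y₂ + 4y₃ + 2y₄ + 4y₅ + 2y₆ + 4y₇ + y₈] = 0.066667·(46.46) = 3.0973.

3.0973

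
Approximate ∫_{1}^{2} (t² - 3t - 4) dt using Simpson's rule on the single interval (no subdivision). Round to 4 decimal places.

S = (b−a)/6 · [f(1) + 4f(1.5) + f(2)] = 0.166667·[(-6) + 4·(-6.25) + (-6)] = -6.1667.

-6.1667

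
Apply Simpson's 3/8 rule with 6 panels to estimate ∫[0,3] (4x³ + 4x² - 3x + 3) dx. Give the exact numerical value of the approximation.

112.5

h = (3 − 0)/6 = 0.5.
Nodes x₀,…,x₆ = 0, 0.5, 1, 1.5, 2, 2.5, 3.
f(x) = 4x³ + 4x² - 3x + 3: f₀=3, f₁=3, f₂=8, f₃=21, f₄=45, f₅=83, f₆=138.
(3h/8)·[f₀ + 3f₁ + 3f₂ + 2f₃ + 3f₄ + 3f₅ + f₆] = 0.1875·(600) = 112.5.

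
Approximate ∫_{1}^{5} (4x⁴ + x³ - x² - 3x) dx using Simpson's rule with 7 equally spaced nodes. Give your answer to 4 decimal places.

2578.2881

h = (5 − 1)/6 = 0.666667.
Nodes x₀,…,x₆ = 1, 1.666667, 2.333333, 3, 3.666667, 4.333333, 5.
f(x) = 4x⁴ + x³ - x² - 3x: f₀=1, f₁=27.716049, f₂=118.827160, f₃=333, f₄=747.864198, f₅=1460.012346, f₆=2585.
(h/3)·[f₀ + 4f₁ + 2f₂ + 4f₃ + 2f₄ + 4f₅ + f₆] = 0.222222·(11602.296296) = 2578.2881.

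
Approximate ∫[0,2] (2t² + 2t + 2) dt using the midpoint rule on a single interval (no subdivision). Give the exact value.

12

M = (b−a)·f(1) = 2·(6) = 12.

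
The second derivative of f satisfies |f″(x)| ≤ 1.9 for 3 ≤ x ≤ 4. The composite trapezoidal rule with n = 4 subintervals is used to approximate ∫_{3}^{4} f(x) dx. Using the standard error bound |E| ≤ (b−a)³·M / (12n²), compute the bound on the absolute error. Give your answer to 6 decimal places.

0.009896

|E| ≤ (1)³·1.9 / (12·4²) = 1.9/192 = 0.009896.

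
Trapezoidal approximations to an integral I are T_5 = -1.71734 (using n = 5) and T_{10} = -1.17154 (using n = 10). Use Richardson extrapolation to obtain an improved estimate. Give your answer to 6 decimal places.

-0.989607

R = (4·T_{10} − T_5) / 3 = (4·(-1.17154) − (-1.71734))/3 = (-2.96882)/3 = -0.989607.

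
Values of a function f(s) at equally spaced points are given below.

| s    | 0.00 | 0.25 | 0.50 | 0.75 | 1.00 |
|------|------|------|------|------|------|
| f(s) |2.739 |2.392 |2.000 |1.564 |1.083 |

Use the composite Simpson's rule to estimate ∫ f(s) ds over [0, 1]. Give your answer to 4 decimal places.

h = 0.25, n = 4.
(h/3)·[y₀ + 4y₁ + 2y₂ + 4y₃ + y₄] = 0.083333·(23.646) = 1.9705.

1.9705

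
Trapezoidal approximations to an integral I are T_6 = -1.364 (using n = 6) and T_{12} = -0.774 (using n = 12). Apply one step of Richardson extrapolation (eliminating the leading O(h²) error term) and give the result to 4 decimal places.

-0.5773

R = (4·T_{12} − T_6) / 3 = (4·(-0.774) − (-1.364))/3 = (-1.732)/3 = -0.5773.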